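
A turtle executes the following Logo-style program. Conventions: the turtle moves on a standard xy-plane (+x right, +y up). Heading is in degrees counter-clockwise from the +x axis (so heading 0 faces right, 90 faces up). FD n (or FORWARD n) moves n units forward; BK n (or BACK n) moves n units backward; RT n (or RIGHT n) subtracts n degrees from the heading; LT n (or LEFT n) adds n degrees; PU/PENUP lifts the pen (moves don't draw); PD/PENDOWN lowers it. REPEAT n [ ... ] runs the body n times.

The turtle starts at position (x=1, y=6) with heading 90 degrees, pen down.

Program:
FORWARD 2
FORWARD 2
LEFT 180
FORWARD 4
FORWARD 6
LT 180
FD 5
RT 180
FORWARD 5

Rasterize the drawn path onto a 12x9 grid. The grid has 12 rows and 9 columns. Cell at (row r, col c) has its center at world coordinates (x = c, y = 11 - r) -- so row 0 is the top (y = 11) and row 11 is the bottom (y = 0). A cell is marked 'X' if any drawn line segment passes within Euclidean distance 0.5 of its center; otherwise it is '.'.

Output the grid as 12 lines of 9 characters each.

Segment 0: (1,6) -> (1,8)
Segment 1: (1,8) -> (1,10)
Segment 2: (1,10) -> (1,6)
Segment 3: (1,6) -> (1,0)
Segment 4: (1,0) -> (1,5)
Segment 5: (1,5) -> (1,0)

Answer: .........
.X.......
.X.......
.X.......
.X.......
.X.......
.X.......
.X.......
.X.......
.X.......
.X.......
.X.......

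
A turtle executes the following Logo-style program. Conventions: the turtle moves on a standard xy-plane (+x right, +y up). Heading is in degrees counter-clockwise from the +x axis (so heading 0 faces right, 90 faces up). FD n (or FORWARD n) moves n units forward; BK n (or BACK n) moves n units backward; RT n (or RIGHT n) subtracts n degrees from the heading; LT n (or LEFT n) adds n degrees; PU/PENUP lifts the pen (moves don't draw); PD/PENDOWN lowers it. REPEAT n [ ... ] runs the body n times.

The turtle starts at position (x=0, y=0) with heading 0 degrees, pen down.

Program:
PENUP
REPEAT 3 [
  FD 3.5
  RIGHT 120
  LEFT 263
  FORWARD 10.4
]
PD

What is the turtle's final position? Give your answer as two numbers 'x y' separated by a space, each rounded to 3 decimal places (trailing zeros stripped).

Executing turtle program step by step:
Start: pos=(0,0), heading=0, pen down
PU: pen up
REPEAT 3 [
  -- iteration 1/3 --
  FD 3.5: (0,0) -> (3.5,0) [heading=0, move]
  RT 120: heading 0 -> 240
  LT 263: heading 240 -> 143
  FD 10.4: (3.5,0) -> (-4.806,6.259) [heading=143, move]
  -- iteration 2/3 --
  FD 3.5: (-4.806,6.259) -> (-7.601,8.365) [heading=143, move]
  RT 120: heading 143 -> 23
  LT 263: heading 23 -> 286
  FD 10.4: (-7.601,8.365) -> (-4.734,-1.632) [heading=286, move]
  -- iteration 3/3 --
  FD 3.5: (-4.734,-1.632) -> (-3.77,-4.996) [heading=286, move]
  RT 120: heading 286 -> 166
  LT 263: heading 166 -> 69
  FD 10.4: (-3.77,-4.996) -> (-0.043,4.713) [heading=69, move]
]
PD: pen down
Final: pos=(-0.043,4.713), heading=69, 0 segment(s) drawn

Answer: -0.043 4.713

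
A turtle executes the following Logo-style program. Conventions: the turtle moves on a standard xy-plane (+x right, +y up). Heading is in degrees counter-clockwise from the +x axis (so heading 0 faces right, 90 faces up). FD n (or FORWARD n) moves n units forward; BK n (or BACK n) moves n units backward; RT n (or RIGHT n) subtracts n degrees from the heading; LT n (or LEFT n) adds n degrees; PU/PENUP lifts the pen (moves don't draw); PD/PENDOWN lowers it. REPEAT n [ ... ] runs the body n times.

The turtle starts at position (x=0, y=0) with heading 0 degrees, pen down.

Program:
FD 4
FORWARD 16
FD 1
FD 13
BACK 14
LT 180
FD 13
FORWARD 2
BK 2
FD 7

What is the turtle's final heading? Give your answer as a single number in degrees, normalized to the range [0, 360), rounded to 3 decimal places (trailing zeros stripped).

Executing turtle program step by step:
Start: pos=(0,0), heading=0, pen down
FD 4: (0,0) -> (4,0) [heading=0, draw]
FD 16: (4,0) -> (20,0) [heading=0, draw]
FD 1: (20,0) -> (21,0) [heading=0, draw]
FD 13: (21,0) -> (34,0) [heading=0, draw]
BK 14: (34,0) -> (20,0) [heading=0, draw]
LT 180: heading 0 -> 180
FD 13: (20,0) -> (7,0) [heading=180, draw]
FD 2: (7,0) -> (5,0) [heading=180, draw]
BK 2: (5,0) -> (7,0) [heading=180, draw]
FD 7: (7,0) -> (0,0) [heading=180, draw]
Final: pos=(0,0), heading=180, 9 segment(s) drawn

Answer: 180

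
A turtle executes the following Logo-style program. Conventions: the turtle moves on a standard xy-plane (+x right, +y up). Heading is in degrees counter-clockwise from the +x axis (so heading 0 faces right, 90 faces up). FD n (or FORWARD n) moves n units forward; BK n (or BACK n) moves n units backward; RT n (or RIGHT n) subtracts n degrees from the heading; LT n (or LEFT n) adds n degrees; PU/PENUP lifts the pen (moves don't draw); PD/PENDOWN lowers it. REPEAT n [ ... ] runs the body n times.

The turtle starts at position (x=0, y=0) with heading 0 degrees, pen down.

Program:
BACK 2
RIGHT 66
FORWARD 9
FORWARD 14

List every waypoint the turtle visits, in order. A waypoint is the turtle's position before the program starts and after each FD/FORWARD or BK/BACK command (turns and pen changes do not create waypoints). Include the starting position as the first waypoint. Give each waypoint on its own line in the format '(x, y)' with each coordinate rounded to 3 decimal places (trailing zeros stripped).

Answer: (0, 0)
(-2, 0)
(1.661, -8.222)
(7.355, -21.012)

Derivation:
Executing turtle program step by step:
Start: pos=(0,0), heading=0, pen down
BK 2: (0,0) -> (-2,0) [heading=0, draw]
RT 66: heading 0 -> 294
FD 9: (-2,0) -> (1.661,-8.222) [heading=294, draw]
FD 14: (1.661,-8.222) -> (7.355,-21.012) [heading=294, draw]
Final: pos=(7.355,-21.012), heading=294, 3 segment(s) drawn
Waypoints (4 total):
(0, 0)
(-2, 0)
(1.661, -8.222)
(7.355, -21.012)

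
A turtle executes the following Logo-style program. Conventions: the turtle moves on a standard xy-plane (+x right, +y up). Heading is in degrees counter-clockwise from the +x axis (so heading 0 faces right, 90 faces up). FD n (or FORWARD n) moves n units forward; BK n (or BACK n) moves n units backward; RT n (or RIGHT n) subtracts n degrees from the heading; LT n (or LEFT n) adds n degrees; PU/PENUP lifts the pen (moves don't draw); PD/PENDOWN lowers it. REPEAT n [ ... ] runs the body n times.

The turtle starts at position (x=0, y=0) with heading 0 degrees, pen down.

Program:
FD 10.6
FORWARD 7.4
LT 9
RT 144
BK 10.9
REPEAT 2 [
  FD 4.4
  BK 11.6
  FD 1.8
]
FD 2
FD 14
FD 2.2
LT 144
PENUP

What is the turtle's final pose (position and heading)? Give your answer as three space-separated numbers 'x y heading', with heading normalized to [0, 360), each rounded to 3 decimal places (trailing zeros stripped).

Answer: 20.475 2.475 9

Derivation:
Executing turtle program step by step:
Start: pos=(0,0), heading=0, pen down
FD 10.6: (0,0) -> (10.6,0) [heading=0, draw]
FD 7.4: (10.6,0) -> (18,0) [heading=0, draw]
LT 9: heading 0 -> 9
RT 144: heading 9 -> 225
BK 10.9: (18,0) -> (25.707,7.707) [heading=225, draw]
REPEAT 2 [
  -- iteration 1/2 --
  FD 4.4: (25.707,7.707) -> (22.596,4.596) [heading=225, draw]
  BK 11.6: (22.596,4.596) -> (30.799,12.799) [heading=225, draw]
  FD 1.8: (30.799,12.799) -> (29.526,11.526) [heading=225, draw]
  -- iteration 2/2 --
  FD 4.4: (29.526,11.526) -> (26.415,8.415) [heading=225, draw]
  BK 11.6: (26.415,8.415) -> (34.617,16.617) [heading=225, draw]
  FD 1.8: (34.617,16.617) -> (33.344,15.344) [heading=225, draw]
]
FD 2: (33.344,15.344) -> (31.93,13.93) [heading=225, draw]
FD 14: (31.93,13.93) -> (22.031,4.031) [heading=225, draw]
FD 2.2: (22.031,4.031) -> (20.475,2.475) [heading=225, draw]
LT 144: heading 225 -> 9
PU: pen up
Final: pos=(20.475,2.475), heading=9, 12 segment(s) drawn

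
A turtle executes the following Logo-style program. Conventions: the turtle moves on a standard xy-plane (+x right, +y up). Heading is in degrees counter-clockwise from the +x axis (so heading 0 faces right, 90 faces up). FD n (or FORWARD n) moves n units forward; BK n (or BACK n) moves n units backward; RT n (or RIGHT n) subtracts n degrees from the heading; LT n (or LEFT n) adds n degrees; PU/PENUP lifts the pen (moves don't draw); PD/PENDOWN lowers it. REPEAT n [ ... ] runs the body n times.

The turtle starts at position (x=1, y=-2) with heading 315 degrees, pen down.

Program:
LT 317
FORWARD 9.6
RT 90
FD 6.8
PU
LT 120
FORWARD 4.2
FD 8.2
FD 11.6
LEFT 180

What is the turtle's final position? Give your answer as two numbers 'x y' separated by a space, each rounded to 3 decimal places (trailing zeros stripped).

Answer: 7.257 -32.185

Derivation:
Executing turtle program step by step:
Start: pos=(1,-2), heading=315, pen down
LT 317: heading 315 -> 272
FD 9.6: (1,-2) -> (1.335,-11.594) [heading=272, draw]
RT 90: heading 272 -> 182
FD 6.8: (1.335,-11.594) -> (-5.461,-11.831) [heading=182, draw]
PU: pen up
LT 120: heading 182 -> 302
FD 4.2: (-5.461,-11.831) -> (-3.235,-15.393) [heading=302, move]
FD 8.2: (-3.235,-15.393) -> (1.11,-22.347) [heading=302, move]
FD 11.6: (1.11,-22.347) -> (7.257,-32.185) [heading=302, move]
LT 180: heading 302 -> 122
Final: pos=(7.257,-32.185), heading=122, 2 segment(s) drawn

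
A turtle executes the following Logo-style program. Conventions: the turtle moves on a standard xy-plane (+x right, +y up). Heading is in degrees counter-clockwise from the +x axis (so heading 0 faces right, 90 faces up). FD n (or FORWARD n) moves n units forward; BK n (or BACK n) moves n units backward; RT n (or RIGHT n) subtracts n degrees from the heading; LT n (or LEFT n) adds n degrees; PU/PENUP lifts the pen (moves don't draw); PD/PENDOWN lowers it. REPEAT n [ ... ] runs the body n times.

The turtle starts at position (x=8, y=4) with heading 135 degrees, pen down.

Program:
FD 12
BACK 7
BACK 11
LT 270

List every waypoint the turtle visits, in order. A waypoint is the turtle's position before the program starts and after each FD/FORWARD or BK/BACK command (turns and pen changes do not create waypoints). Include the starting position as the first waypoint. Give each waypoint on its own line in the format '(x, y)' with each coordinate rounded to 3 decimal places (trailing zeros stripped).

Executing turtle program step by step:
Start: pos=(8,4), heading=135, pen down
FD 12: (8,4) -> (-0.485,12.485) [heading=135, draw]
BK 7: (-0.485,12.485) -> (4.464,7.536) [heading=135, draw]
BK 11: (4.464,7.536) -> (12.243,-0.243) [heading=135, draw]
LT 270: heading 135 -> 45
Final: pos=(12.243,-0.243), heading=45, 3 segment(s) drawn
Waypoints (4 total):
(8, 4)
(-0.485, 12.485)
(4.464, 7.536)
(12.243, -0.243)

Answer: (8, 4)
(-0.485, 12.485)
(4.464, 7.536)
(12.243, -0.243)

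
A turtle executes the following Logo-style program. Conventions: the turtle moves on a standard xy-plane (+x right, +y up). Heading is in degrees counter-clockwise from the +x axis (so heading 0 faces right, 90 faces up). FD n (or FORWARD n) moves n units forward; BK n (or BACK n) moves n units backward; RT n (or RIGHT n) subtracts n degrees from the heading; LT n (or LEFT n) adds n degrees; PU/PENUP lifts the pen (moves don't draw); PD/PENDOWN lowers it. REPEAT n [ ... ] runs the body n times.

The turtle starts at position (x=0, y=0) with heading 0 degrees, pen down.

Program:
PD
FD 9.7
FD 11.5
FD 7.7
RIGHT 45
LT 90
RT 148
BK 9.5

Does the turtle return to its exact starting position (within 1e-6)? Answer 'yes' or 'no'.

Answer: no

Derivation:
Executing turtle program step by step:
Start: pos=(0,0), heading=0, pen down
PD: pen down
FD 9.7: (0,0) -> (9.7,0) [heading=0, draw]
FD 11.5: (9.7,0) -> (21.2,0) [heading=0, draw]
FD 7.7: (21.2,0) -> (28.9,0) [heading=0, draw]
RT 45: heading 0 -> 315
LT 90: heading 315 -> 45
RT 148: heading 45 -> 257
BK 9.5: (28.9,0) -> (31.037,9.257) [heading=257, draw]
Final: pos=(31.037,9.257), heading=257, 4 segment(s) drawn

Start position: (0, 0)
Final position: (31.037, 9.257)
Distance = 32.388; >= 1e-6 -> NOT closed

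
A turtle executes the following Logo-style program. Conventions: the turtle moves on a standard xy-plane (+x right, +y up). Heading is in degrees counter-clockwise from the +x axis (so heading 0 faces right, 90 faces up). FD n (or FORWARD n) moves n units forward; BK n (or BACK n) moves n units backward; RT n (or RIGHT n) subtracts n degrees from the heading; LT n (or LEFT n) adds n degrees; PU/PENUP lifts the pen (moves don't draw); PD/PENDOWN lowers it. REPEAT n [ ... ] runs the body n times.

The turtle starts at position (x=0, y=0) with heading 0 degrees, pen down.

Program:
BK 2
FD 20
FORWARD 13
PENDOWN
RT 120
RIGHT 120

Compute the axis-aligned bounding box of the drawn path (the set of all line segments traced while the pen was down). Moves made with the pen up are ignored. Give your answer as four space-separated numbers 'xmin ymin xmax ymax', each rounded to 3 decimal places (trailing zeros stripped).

Executing turtle program step by step:
Start: pos=(0,0), heading=0, pen down
BK 2: (0,0) -> (-2,0) [heading=0, draw]
FD 20: (-2,0) -> (18,0) [heading=0, draw]
FD 13: (18,0) -> (31,0) [heading=0, draw]
PD: pen down
RT 120: heading 0 -> 240
RT 120: heading 240 -> 120
Final: pos=(31,0), heading=120, 3 segment(s) drawn

Segment endpoints: x in {-2, 0, 18, 31}, y in {0}
xmin=-2, ymin=0, xmax=31, ymax=0

Answer: -2 0 31 0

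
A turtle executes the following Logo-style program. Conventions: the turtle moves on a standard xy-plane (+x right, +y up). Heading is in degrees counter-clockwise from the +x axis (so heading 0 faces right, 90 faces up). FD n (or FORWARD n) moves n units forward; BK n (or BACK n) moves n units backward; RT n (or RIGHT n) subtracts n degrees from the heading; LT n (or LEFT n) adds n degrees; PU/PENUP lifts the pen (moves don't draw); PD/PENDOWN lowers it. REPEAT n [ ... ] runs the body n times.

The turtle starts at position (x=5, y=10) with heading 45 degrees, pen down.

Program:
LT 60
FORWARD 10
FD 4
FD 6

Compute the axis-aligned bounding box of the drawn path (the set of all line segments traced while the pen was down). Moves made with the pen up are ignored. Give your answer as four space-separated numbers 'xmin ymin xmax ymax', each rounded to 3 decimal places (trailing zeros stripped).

Executing turtle program step by step:
Start: pos=(5,10), heading=45, pen down
LT 60: heading 45 -> 105
FD 10: (5,10) -> (2.412,19.659) [heading=105, draw]
FD 4: (2.412,19.659) -> (1.377,23.523) [heading=105, draw]
FD 6: (1.377,23.523) -> (-0.176,29.319) [heading=105, draw]
Final: pos=(-0.176,29.319), heading=105, 3 segment(s) drawn

Segment endpoints: x in {-0.176, 1.377, 2.412, 5}, y in {10, 19.659, 23.523, 29.319}
xmin=-0.176, ymin=10, xmax=5, ymax=29.319

Answer: -0.176 10 5 29.319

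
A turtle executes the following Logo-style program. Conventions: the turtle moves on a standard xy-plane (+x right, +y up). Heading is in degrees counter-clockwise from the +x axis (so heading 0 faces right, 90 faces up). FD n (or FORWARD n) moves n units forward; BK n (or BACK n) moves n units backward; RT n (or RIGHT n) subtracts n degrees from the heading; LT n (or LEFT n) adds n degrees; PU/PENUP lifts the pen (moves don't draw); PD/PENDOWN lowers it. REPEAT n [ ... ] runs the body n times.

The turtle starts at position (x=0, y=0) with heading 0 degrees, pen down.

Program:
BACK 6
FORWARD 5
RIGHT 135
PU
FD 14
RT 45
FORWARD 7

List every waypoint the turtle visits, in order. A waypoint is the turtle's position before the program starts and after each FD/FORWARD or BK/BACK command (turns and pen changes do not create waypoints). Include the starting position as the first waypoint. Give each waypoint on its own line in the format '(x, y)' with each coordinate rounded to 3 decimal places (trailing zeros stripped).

Executing turtle program step by step:
Start: pos=(0,0), heading=0, pen down
BK 6: (0,0) -> (-6,0) [heading=0, draw]
FD 5: (-6,0) -> (-1,0) [heading=0, draw]
RT 135: heading 0 -> 225
PU: pen up
FD 14: (-1,0) -> (-10.899,-9.899) [heading=225, move]
RT 45: heading 225 -> 180
FD 7: (-10.899,-9.899) -> (-17.899,-9.899) [heading=180, move]
Final: pos=(-17.899,-9.899), heading=180, 2 segment(s) drawn
Waypoints (5 total):
(0, 0)
(-6, 0)
(-1, 0)
(-10.899, -9.899)
(-17.899, -9.899)

Answer: (0, 0)
(-6, 0)
(-1, 0)
(-10.899, -9.899)
(-17.899, -9.899)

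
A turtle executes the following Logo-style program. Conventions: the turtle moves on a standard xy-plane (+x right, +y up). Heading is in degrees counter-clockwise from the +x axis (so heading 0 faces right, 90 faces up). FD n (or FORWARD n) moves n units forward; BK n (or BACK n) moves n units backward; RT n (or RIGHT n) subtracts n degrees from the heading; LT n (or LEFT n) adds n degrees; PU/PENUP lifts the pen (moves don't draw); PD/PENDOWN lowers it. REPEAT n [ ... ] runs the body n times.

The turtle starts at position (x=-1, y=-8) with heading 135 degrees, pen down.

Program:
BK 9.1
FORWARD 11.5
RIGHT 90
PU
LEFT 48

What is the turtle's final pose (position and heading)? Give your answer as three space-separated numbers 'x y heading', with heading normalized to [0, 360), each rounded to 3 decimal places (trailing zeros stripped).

Answer: -2.697 -6.303 93

Derivation:
Executing turtle program step by step:
Start: pos=(-1,-8), heading=135, pen down
BK 9.1: (-1,-8) -> (5.435,-14.435) [heading=135, draw]
FD 11.5: (5.435,-14.435) -> (-2.697,-6.303) [heading=135, draw]
RT 90: heading 135 -> 45
PU: pen up
LT 48: heading 45 -> 93
Final: pos=(-2.697,-6.303), heading=93, 2 segment(s) drawn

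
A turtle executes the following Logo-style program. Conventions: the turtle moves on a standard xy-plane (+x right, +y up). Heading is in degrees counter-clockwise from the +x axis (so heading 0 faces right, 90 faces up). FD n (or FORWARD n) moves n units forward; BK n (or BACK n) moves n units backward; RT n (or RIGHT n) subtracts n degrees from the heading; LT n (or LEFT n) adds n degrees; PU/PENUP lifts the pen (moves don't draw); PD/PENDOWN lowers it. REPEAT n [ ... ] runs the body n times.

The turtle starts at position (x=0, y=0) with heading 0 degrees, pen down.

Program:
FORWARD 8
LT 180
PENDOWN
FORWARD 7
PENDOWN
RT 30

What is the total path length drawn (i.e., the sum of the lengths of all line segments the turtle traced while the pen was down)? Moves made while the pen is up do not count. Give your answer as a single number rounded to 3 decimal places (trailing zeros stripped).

Answer: 15

Derivation:
Executing turtle program step by step:
Start: pos=(0,0), heading=0, pen down
FD 8: (0,0) -> (8,0) [heading=0, draw]
LT 180: heading 0 -> 180
PD: pen down
FD 7: (8,0) -> (1,0) [heading=180, draw]
PD: pen down
RT 30: heading 180 -> 150
Final: pos=(1,0), heading=150, 2 segment(s) drawn

Segment lengths:
  seg 1: (0,0) -> (8,0), length = 8
  seg 2: (8,0) -> (1,0), length = 7
Total = 15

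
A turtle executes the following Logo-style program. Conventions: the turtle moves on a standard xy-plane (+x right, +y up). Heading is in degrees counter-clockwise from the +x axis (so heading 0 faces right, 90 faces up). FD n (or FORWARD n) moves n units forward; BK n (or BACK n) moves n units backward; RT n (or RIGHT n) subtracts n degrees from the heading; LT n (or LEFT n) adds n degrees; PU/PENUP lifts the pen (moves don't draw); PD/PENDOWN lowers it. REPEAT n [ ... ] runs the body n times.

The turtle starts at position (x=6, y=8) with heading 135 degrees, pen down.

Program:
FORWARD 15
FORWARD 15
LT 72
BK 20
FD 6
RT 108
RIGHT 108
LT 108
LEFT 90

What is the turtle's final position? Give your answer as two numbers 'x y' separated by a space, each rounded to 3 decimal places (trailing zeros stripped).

Executing turtle program step by step:
Start: pos=(6,8), heading=135, pen down
FD 15: (6,8) -> (-4.607,18.607) [heading=135, draw]
FD 15: (-4.607,18.607) -> (-15.213,29.213) [heading=135, draw]
LT 72: heading 135 -> 207
BK 20: (-15.213,29.213) -> (2.607,38.293) [heading=207, draw]
FD 6: (2.607,38.293) -> (-2.739,35.569) [heading=207, draw]
RT 108: heading 207 -> 99
RT 108: heading 99 -> 351
LT 108: heading 351 -> 99
LT 90: heading 99 -> 189
Final: pos=(-2.739,35.569), heading=189, 4 segment(s) drawn

Answer: -2.739 35.569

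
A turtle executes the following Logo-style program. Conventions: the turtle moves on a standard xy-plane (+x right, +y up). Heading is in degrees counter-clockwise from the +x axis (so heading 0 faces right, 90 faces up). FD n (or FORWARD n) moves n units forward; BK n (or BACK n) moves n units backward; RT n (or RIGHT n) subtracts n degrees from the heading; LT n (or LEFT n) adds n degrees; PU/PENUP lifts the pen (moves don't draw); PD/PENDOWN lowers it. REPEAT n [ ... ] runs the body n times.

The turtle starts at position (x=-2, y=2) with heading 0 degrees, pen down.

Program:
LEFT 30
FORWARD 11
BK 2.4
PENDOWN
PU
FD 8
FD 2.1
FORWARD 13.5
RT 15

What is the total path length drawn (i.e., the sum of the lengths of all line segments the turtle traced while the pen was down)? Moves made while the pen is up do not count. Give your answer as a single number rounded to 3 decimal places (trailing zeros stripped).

Executing turtle program step by step:
Start: pos=(-2,2), heading=0, pen down
LT 30: heading 0 -> 30
FD 11: (-2,2) -> (7.526,7.5) [heading=30, draw]
BK 2.4: (7.526,7.5) -> (5.448,6.3) [heading=30, draw]
PD: pen down
PU: pen up
FD 8: (5.448,6.3) -> (12.376,10.3) [heading=30, move]
FD 2.1: (12.376,10.3) -> (14.195,11.35) [heading=30, move]
FD 13.5: (14.195,11.35) -> (25.886,18.1) [heading=30, move]
RT 15: heading 30 -> 15
Final: pos=(25.886,18.1), heading=15, 2 segment(s) drawn

Segment lengths:
  seg 1: (-2,2) -> (7.526,7.5), length = 11
  seg 2: (7.526,7.5) -> (5.448,6.3), length = 2.4
Total = 13.4

Answer: 13.4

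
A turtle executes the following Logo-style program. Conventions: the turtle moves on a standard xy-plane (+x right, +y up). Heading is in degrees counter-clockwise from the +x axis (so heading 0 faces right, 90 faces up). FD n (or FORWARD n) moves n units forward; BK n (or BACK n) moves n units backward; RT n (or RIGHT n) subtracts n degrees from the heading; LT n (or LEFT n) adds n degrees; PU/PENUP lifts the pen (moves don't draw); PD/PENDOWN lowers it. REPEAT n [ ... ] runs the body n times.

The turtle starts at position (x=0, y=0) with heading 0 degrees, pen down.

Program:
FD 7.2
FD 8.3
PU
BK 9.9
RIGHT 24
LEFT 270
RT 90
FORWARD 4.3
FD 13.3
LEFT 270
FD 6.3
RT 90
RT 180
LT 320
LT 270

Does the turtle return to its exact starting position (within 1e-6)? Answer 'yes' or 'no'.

Executing turtle program step by step:
Start: pos=(0,0), heading=0, pen down
FD 7.2: (0,0) -> (7.2,0) [heading=0, draw]
FD 8.3: (7.2,0) -> (15.5,0) [heading=0, draw]
PU: pen up
BK 9.9: (15.5,0) -> (5.6,0) [heading=0, move]
RT 24: heading 0 -> 336
LT 270: heading 336 -> 246
RT 90: heading 246 -> 156
FD 4.3: (5.6,0) -> (1.672,1.749) [heading=156, move]
FD 13.3: (1.672,1.749) -> (-10.478,7.159) [heading=156, move]
LT 270: heading 156 -> 66
FD 6.3: (-10.478,7.159) -> (-7.916,12.914) [heading=66, move]
RT 90: heading 66 -> 336
RT 180: heading 336 -> 156
LT 320: heading 156 -> 116
LT 270: heading 116 -> 26
Final: pos=(-7.916,12.914), heading=26, 2 segment(s) drawn

Start position: (0, 0)
Final position: (-7.916, 12.914)
Distance = 15.147; >= 1e-6 -> NOT closed

Answer: no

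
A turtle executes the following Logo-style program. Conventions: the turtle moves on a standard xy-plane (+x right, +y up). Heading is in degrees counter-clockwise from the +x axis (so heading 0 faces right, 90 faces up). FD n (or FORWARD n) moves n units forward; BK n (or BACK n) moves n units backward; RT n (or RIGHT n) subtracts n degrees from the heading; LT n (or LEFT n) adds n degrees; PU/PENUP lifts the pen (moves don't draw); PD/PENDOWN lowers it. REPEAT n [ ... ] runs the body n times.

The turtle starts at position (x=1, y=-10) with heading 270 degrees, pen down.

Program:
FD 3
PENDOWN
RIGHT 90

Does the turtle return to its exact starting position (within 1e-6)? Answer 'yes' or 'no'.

Executing turtle program step by step:
Start: pos=(1,-10), heading=270, pen down
FD 3: (1,-10) -> (1,-13) [heading=270, draw]
PD: pen down
RT 90: heading 270 -> 180
Final: pos=(1,-13), heading=180, 1 segment(s) drawn

Start position: (1, -10)
Final position: (1, -13)
Distance = 3; >= 1e-6 -> NOT closed

Answer: no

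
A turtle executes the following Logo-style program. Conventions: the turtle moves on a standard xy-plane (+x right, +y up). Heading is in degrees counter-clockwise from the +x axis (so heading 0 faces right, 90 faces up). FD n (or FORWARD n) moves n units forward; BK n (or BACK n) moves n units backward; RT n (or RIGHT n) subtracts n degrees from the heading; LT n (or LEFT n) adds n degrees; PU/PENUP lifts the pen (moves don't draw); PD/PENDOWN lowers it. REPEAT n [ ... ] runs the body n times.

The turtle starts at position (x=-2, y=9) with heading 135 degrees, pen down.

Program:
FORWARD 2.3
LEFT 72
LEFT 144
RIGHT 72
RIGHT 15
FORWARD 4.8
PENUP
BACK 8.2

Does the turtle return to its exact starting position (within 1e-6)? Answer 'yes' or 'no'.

Executing turtle program step by step:
Start: pos=(-2,9), heading=135, pen down
FD 2.3: (-2,9) -> (-3.626,10.626) [heading=135, draw]
LT 72: heading 135 -> 207
LT 144: heading 207 -> 351
RT 72: heading 351 -> 279
RT 15: heading 279 -> 264
FD 4.8: (-3.626,10.626) -> (-4.128,5.853) [heading=264, draw]
PU: pen up
BK 8.2: (-4.128,5.853) -> (-3.271,14.008) [heading=264, move]
Final: pos=(-3.271,14.008), heading=264, 2 segment(s) drawn

Start position: (-2, 9)
Final position: (-3.271, 14.008)
Distance = 5.166; >= 1e-6 -> NOT closed

Answer: no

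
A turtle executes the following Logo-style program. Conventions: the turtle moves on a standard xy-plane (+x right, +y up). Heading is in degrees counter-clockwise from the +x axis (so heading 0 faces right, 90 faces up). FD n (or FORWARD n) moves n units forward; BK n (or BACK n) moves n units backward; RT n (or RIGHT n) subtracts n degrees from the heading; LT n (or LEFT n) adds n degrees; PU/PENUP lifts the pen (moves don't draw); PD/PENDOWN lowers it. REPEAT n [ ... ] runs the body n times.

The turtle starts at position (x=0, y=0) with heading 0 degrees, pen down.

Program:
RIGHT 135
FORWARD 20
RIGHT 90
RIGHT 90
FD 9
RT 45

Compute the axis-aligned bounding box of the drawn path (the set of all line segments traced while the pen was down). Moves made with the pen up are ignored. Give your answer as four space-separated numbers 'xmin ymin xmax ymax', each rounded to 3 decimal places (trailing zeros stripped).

Executing turtle program step by step:
Start: pos=(0,0), heading=0, pen down
RT 135: heading 0 -> 225
FD 20: (0,0) -> (-14.142,-14.142) [heading=225, draw]
RT 90: heading 225 -> 135
RT 90: heading 135 -> 45
FD 9: (-14.142,-14.142) -> (-7.778,-7.778) [heading=45, draw]
RT 45: heading 45 -> 0
Final: pos=(-7.778,-7.778), heading=0, 2 segment(s) drawn

Segment endpoints: x in {-14.142, -7.778, 0}, y in {-14.142, -7.778, 0}
xmin=-14.142, ymin=-14.142, xmax=0, ymax=0

Answer: -14.142 -14.142 0 0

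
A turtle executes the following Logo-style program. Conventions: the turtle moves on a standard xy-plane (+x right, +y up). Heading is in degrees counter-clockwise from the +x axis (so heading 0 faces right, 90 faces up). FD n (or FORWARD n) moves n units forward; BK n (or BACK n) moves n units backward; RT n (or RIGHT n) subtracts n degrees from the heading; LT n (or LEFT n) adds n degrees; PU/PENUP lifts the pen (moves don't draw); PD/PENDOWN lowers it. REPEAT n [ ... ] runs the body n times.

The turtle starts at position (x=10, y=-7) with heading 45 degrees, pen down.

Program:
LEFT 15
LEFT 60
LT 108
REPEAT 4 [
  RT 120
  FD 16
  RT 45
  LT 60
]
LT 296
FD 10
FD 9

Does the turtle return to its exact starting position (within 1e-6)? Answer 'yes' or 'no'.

Answer: no

Derivation:
Executing turtle program step by step:
Start: pos=(10,-7), heading=45, pen down
LT 15: heading 45 -> 60
LT 60: heading 60 -> 120
LT 108: heading 120 -> 228
REPEAT 4 [
  -- iteration 1/4 --
  RT 120: heading 228 -> 108
  FD 16: (10,-7) -> (5.056,8.217) [heading=108, draw]
  RT 45: heading 108 -> 63
  LT 60: heading 63 -> 123
  -- iteration 2/4 --
  RT 120: heading 123 -> 3
  FD 16: (5.056,8.217) -> (21.034,9.054) [heading=3, draw]
  RT 45: heading 3 -> 318
  LT 60: heading 318 -> 18
  -- iteration 3/4 --
  RT 120: heading 18 -> 258
  FD 16: (21.034,9.054) -> (17.707,-6.596) [heading=258, draw]
  RT 45: heading 258 -> 213
  LT 60: heading 213 -> 273
  -- iteration 4/4 --
  RT 120: heading 273 -> 153
  FD 16: (17.707,-6.596) -> (3.451,0.668) [heading=153, draw]
  RT 45: heading 153 -> 108
  LT 60: heading 108 -> 168
]
LT 296: heading 168 -> 104
FD 10: (3.451,0.668) -> (1.032,10.371) [heading=104, draw]
FD 9: (1.032,10.371) -> (-1.145,19.103) [heading=104, draw]
Final: pos=(-1.145,19.103), heading=104, 6 segment(s) drawn

Start position: (10, -7)
Final position: (-1.145, 19.103)
Distance = 28.383; >= 1e-6 -> NOT closed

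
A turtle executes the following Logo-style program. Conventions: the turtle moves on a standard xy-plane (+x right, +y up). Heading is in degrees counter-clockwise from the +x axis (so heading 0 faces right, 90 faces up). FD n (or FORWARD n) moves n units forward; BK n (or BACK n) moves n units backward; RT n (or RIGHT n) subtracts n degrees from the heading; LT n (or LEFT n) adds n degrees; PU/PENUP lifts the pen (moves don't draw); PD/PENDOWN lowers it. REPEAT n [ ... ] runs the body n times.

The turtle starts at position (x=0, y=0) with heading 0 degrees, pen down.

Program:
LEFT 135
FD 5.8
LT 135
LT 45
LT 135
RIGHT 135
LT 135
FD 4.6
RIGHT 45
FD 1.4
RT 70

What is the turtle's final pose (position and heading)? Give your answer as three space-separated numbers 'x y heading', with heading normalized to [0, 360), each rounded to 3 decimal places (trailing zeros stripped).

Answer: -3.111 9.691 335

Derivation:
Executing turtle program step by step:
Start: pos=(0,0), heading=0, pen down
LT 135: heading 0 -> 135
FD 5.8: (0,0) -> (-4.101,4.101) [heading=135, draw]
LT 135: heading 135 -> 270
LT 45: heading 270 -> 315
LT 135: heading 315 -> 90
RT 135: heading 90 -> 315
LT 135: heading 315 -> 90
FD 4.6: (-4.101,4.101) -> (-4.101,8.701) [heading=90, draw]
RT 45: heading 90 -> 45
FD 1.4: (-4.101,8.701) -> (-3.111,9.691) [heading=45, draw]
RT 70: heading 45 -> 335
Final: pos=(-3.111,9.691), heading=335, 3 segment(s) drawn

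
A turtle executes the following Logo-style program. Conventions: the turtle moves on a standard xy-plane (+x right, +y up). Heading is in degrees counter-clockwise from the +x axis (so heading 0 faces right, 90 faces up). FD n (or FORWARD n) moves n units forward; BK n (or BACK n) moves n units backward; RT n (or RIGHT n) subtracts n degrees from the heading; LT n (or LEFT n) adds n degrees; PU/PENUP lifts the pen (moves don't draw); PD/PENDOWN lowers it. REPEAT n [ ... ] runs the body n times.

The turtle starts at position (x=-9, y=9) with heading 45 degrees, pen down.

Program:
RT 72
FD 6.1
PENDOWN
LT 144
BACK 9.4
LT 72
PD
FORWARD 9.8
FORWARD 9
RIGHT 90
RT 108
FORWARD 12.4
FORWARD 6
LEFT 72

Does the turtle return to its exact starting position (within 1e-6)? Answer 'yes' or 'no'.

Answer: no

Derivation:
Executing turtle program step by step:
Start: pos=(-9,9), heading=45, pen down
RT 72: heading 45 -> 333
FD 6.1: (-9,9) -> (-3.565,6.231) [heading=333, draw]
PD: pen down
LT 144: heading 333 -> 117
BK 9.4: (-3.565,6.231) -> (0.703,-2.145) [heading=117, draw]
LT 72: heading 117 -> 189
PD: pen down
FD 9.8: (0.703,-2.145) -> (-8.977,-3.678) [heading=189, draw]
FD 9: (-8.977,-3.678) -> (-17.866,-5.086) [heading=189, draw]
RT 90: heading 189 -> 99
RT 108: heading 99 -> 351
FD 12.4: (-17.866,-5.086) -> (-5.619,-7.026) [heading=351, draw]
FD 6: (-5.619,-7.026) -> (0.308,-7.964) [heading=351, draw]
LT 72: heading 351 -> 63
Final: pos=(0.308,-7.964), heading=63, 6 segment(s) drawn

Start position: (-9, 9)
Final position: (0.308, -7.964)
Distance = 19.35; >= 1e-6 -> NOT closed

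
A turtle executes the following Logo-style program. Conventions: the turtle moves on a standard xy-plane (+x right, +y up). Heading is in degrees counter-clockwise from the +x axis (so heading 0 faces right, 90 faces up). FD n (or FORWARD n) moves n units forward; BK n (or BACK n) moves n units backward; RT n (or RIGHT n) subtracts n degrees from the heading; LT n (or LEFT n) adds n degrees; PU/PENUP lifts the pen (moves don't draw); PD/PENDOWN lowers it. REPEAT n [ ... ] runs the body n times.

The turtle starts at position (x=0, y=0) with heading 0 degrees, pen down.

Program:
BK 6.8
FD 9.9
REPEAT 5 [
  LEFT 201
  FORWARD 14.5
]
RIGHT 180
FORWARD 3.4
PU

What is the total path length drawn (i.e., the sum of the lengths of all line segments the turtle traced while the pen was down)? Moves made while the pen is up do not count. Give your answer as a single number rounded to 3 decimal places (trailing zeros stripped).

Answer: 92.6

Derivation:
Executing turtle program step by step:
Start: pos=(0,0), heading=0, pen down
BK 6.8: (0,0) -> (-6.8,0) [heading=0, draw]
FD 9.9: (-6.8,0) -> (3.1,0) [heading=0, draw]
REPEAT 5 [
  -- iteration 1/5 --
  LT 201: heading 0 -> 201
  FD 14.5: (3.1,0) -> (-10.437,-5.196) [heading=201, draw]
  -- iteration 2/5 --
  LT 201: heading 201 -> 42
  FD 14.5: (-10.437,-5.196) -> (0.339,4.506) [heading=42, draw]
  -- iteration 3/5 --
  LT 201: heading 42 -> 243
  FD 14.5: (0.339,4.506) -> (-6.244,-8.414) [heading=243, draw]
  -- iteration 4/5 --
  LT 201: heading 243 -> 84
  FD 14.5: (-6.244,-8.414) -> (-4.729,6.007) [heading=84, draw]
  -- iteration 5/5 --
  LT 201: heading 84 -> 285
  FD 14.5: (-4.729,6.007) -> (-0.976,-7.999) [heading=285, draw]
]
RT 180: heading 285 -> 105
FD 3.4: (-0.976,-7.999) -> (-1.856,-4.715) [heading=105, draw]
PU: pen up
Final: pos=(-1.856,-4.715), heading=105, 8 segment(s) drawn

Segment lengths:
  seg 1: (0,0) -> (-6.8,0), length = 6.8
  seg 2: (-6.8,0) -> (3.1,0), length = 9.9
  seg 3: (3.1,0) -> (-10.437,-5.196), length = 14.5
  seg 4: (-10.437,-5.196) -> (0.339,4.506), length = 14.5
  seg 5: (0.339,4.506) -> (-6.244,-8.414), length = 14.5
  seg 6: (-6.244,-8.414) -> (-4.729,6.007), length = 14.5
  seg 7: (-4.729,6.007) -> (-0.976,-7.999), length = 14.5
  seg 8: (-0.976,-7.999) -> (-1.856,-4.715), length = 3.4
Total = 92.6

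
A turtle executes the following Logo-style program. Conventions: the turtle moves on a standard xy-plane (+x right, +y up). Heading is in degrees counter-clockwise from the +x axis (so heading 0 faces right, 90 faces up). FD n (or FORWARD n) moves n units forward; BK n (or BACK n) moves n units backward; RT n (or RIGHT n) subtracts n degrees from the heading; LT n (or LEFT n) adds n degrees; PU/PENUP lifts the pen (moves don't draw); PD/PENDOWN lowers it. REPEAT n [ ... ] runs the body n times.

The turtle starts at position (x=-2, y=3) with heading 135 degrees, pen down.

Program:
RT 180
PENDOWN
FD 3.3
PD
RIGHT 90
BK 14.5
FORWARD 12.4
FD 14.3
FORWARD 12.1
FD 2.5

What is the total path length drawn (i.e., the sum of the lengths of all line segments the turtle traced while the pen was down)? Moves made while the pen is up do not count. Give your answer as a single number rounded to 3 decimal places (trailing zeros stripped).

Answer: 59.1

Derivation:
Executing turtle program step by step:
Start: pos=(-2,3), heading=135, pen down
RT 180: heading 135 -> 315
PD: pen down
FD 3.3: (-2,3) -> (0.333,0.667) [heading=315, draw]
PD: pen down
RT 90: heading 315 -> 225
BK 14.5: (0.333,0.667) -> (10.587,10.92) [heading=225, draw]
FD 12.4: (10.587,10.92) -> (1.818,2.151) [heading=225, draw]
FD 14.3: (1.818,2.151) -> (-8.293,-7.96) [heading=225, draw]
FD 12.1: (-8.293,-7.96) -> (-16.849,-16.516) [heading=225, draw]
FD 2.5: (-16.849,-16.516) -> (-18.617,-18.284) [heading=225, draw]
Final: pos=(-18.617,-18.284), heading=225, 6 segment(s) drawn

Segment lengths:
  seg 1: (-2,3) -> (0.333,0.667), length = 3.3
  seg 2: (0.333,0.667) -> (10.587,10.92), length = 14.5
  seg 3: (10.587,10.92) -> (1.818,2.151), length = 12.4
  seg 4: (1.818,2.151) -> (-8.293,-7.96), length = 14.3
  seg 5: (-8.293,-7.96) -> (-16.849,-16.516), length = 12.1
  seg 6: (-16.849,-16.516) -> (-18.617,-18.284), length = 2.5
Total = 59.1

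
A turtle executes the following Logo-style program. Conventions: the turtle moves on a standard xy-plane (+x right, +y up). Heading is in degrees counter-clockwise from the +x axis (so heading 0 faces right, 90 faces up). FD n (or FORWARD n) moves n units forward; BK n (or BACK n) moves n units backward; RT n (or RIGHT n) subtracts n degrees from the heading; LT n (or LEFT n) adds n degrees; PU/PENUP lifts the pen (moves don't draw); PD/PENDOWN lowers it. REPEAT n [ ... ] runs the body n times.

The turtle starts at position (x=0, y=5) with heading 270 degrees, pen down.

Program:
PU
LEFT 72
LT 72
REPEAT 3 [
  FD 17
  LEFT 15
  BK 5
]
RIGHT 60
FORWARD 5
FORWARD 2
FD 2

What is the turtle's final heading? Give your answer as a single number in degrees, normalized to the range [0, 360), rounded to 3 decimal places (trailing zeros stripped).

Answer: 39

Derivation:
Executing turtle program step by step:
Start: pos=(0,5), heading=270, pen down
PU: pen up
LT 72: heading 270 -> 342
LT 72: heading 342 -> 54
REPEAT 3 [
  -- iteration 1/3 --
  FD 17: (0,5) -> (9.992,18.753) [heading=54, move]
  LT 15: heading 54 -> 69
  BK 5: (9.992,18.753) -> (8.201,14.085) [heading=69, move]
  -- iteration 2/3 --
  FD 17: (8.201,14.085) -> (14.293,29.956) [heading=69, move]
  LT 15: heading 69 -> 84
  BK 5: (14.293,29.956) -> (13.77,24.984) [heading=84, move]
  -- iteration 3/3 --
  FD 17: (13.77,24.984) -> (15.547,41.891) [heading=84, move]
  LT 15: heading 84 -> 99
  BK 5: (15.547,41.891) -> (16.329,36.952) [heading=99, move]
]
RT 60: heading 99 -> 39
FD 5: (16.329,36.952) -> (20.215,40.099) [heading=39, move]
FD 2: (20.215,40.099) -> (21.769,41.357) [heading=39, move]
FD 2: (21.769,41.357) -> (23.324,42.616) [heading=39, move]
Final: pos=(23.324,42.616), heading=39, 0 segment(s) drawn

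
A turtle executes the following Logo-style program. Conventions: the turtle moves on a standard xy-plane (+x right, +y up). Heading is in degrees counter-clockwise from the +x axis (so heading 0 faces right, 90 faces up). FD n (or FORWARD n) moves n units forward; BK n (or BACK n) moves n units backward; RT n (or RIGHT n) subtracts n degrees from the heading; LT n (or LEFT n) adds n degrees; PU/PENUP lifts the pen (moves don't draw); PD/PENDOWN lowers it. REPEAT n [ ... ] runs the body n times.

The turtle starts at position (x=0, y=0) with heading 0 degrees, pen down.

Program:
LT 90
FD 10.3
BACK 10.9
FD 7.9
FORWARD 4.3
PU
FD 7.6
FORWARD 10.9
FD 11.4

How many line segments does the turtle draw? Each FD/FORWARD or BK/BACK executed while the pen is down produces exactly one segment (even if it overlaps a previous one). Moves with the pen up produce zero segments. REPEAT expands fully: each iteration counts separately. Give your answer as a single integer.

Executing turtle program step by step:
Start: pos=(0,0), heading=0, pen down
LT 90: heading 0 -> 90
FD 10.3: (0,0) -> (0,10.3) [heading=90, draw]
BK 10.9: (0,10.3) -> (0,-0.6) [heading=90, draw]
FD 7.9: (0,-0.6) -> (0,7.3) [heading=90, draw]
FD 4.3: (0,7.3) -> (0,11.6) [heading=90, draw]
PU: pen up
FD 7.6: (0,11.6) -> (0,19.2) [heading=90, move]
FD 10.9: (0,19.2) -> (0,30.1) [heading=90, move]
FD 11.4: (0,30.1) -> (0,41.5) [heading=90, move]
Final: pos=(0,41.5), heading=90, 4 segment(s) drawn
Segments drawn: 4

Answer: 4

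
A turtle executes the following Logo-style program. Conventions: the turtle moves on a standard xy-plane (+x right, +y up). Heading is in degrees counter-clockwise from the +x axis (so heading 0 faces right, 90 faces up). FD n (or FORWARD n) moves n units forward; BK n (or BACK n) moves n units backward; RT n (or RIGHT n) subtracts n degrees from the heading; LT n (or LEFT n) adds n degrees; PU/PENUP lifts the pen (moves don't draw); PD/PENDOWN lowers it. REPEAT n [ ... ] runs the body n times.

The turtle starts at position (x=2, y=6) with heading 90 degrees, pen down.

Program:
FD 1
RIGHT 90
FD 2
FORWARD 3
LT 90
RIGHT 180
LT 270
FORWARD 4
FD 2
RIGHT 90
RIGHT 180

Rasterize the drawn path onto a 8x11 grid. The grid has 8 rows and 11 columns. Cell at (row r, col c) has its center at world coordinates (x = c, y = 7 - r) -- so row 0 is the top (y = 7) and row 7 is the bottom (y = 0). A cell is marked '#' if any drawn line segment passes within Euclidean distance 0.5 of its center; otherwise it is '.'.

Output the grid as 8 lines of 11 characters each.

Segment 0: (2,6) -> (2,7)
Segment 1: (2,7) -> (4,7)
Segment 2: (4,7) -> (7,7)
Segment 3: (7,7) -> (3,7)
Segment 4: (3,7) -> (1,7)

Answer: .#######...
..#........
...........
...........
...........
...........
...........
...........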